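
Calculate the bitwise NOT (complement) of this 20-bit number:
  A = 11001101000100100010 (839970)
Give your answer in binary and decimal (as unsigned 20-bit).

Flip each bit (0->1, 1->0):
  11001101000100100010
  00110010111011011101

Answer: 00110010111011011101 (208605)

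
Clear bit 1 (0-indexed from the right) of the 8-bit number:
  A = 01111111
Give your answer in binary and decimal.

Mask = ~(1 << 1) = 11111101
Bit 1 of A is 1, so AND-ing with the mask clears it to 0.
  01111111
& 11111101
----------
  01111101

Answer: 01111101 (125)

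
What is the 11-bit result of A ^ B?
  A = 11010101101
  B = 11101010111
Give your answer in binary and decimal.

Apply ^ to each column (1 where bits differ):
  11010101101
^ 11101010111
-------------
  00111111010

Answer: 00111111010 (506)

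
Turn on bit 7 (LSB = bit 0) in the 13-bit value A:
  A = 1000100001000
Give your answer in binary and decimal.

Mask = 1 << 7 = 0000010000000
Bit 7 of A is 0, so OR-ing with the mask flips it to 1.
  1000100001000
| 0000010000000
---------------
  1000110001000

Answer: 1000110001000 (4488)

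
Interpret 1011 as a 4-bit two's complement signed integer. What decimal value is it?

MSB is 1, so the value is negative. Find the magnitude:
1. Invert bits:  0100
2. Add 1:        0101  = 5
3. Apply sign:   -5

Answer: -5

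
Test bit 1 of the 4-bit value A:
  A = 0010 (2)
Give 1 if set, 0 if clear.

Bit 1 is the 2nd from the right.
  0010
    ^
That bit is 1.

Answer: 1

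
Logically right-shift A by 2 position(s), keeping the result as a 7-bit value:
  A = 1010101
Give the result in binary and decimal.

Logical shift right by 2: drop the bottom 2 bit(s), prepend 2 zero(s) on the left.
  1010101  ->  keep [10101], discard [01], prepend 00
= 0010101

Answer: 0010101 (21)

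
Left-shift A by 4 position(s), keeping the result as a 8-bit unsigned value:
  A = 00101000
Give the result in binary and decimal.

Shift left by 4: drop the top 4 bit(s), append 4 zero(s) on the right.
  00101000  ->  discard [0010], keep [1000], append 0000
= 10000000

Answer: 10000000 (128)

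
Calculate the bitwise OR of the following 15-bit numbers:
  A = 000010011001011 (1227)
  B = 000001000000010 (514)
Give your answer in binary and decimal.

Apply | to each column (1 where either bit is 1):
  000010011001011
| 000001000000010
-----------------
  000011011001011

Answer: 000011011001011 (1739)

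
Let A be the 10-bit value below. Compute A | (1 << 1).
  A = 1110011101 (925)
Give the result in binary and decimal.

Mask = 1 << 1 = 0000000010
Bit 1 of A is 0, so OR-ing with the mask flips it to 1.
  1110011101
| 0000000010
------------
  1110011111

Answer: 1110011111 (927)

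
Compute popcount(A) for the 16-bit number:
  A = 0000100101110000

0000100101110000
1-bits at positions (from bit 0 = LSB): 4, 5, 6, 8, 11
Count = 5

Answer: 5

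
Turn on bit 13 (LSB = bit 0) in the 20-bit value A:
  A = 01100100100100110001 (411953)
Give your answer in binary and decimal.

Mask = 1 << 13 = 00000010000000000000
Bit 13 of A is 0, so OR-ing with the mask flips it to 1.
  01100100100100110001
| 00000010000000000000
----------------------
  01100110100100110001

Answer: 01100110100100110001 (420145)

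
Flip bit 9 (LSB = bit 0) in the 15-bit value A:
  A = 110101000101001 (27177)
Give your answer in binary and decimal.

Mask = 1 << 9 = 000001000000000
Bit 9 of A is 1; XOR with the mask flips it to 0.
  110101000101001
^ 000001000000000
-----------------
  110100000101001

Answer: 110100000101001 (26665)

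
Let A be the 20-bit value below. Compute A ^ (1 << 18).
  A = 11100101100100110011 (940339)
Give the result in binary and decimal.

Mask = 1 << 18 = 01000000000000000000
Bit 18 of A is 1; XOR with the mask flips it to 0.
  11100101100100110011
^ 01000000000000000000
----------------------
  10100101100100110011

Answer: 10100101100100110011 (678195)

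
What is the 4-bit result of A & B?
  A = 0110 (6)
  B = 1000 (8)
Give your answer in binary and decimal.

Apply & to each column (1 only where both bits are 1):
  0110
& 1000
------
  0000

Answer: 0000 (0)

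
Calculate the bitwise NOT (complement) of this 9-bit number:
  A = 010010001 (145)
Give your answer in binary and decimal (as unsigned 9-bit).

Flip each bit (0->1, 1->0):
  010010001
  101101110

Answer: 101101110 (366)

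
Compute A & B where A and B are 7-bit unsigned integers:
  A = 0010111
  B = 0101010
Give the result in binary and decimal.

Apply & to each column (1 only where both bits are 1):
  0010111
& 0101010
---------
  0000010

Answer: 0000010 (2)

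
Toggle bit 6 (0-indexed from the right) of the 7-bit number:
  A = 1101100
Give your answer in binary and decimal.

Mask = 1 << 6 = 1000000
Bit 6 of A is 1; XOR with the mask flips it to 0.
  1101100
^ 1000000
---------
  0101100

Answer: 0101100 (44)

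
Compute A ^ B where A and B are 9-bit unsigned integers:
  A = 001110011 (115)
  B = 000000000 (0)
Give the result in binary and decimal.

Apply ^ to each column (1 where bits differ):
  001110011
^ 000000000
-----------
  001110011

Answer: 001110011 (115)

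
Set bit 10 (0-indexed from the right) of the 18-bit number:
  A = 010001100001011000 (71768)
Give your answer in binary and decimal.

Mask = 1 << 10 = 000000010000000000
Bit 10 of A is 0, so OR-ing with the mask flips it to 1.
  010001100001011000
| 000000010000000000
--------------------
  010001110001011000

Answer: 010001110001011000 (72792)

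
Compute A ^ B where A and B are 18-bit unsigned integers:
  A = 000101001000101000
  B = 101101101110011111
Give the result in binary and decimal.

Apply ^ to each column (1 where bits differ):
  000101001000101000
^ 101101101110011111
--------------------
  101000100110110111

Answer: 101000100110110111 (166327)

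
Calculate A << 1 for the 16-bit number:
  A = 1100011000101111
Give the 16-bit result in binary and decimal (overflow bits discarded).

Shift left by 1: drop the top 1 bit(s), append 1 zero(s) on the right.
  1100011000101111  ->  discard [1], keep [100011000101111], append 0
= 1000110001011110

Answer: 1000110001011110 (35934)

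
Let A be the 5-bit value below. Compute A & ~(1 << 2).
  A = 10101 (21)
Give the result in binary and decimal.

Mask = ~(1 << 2) = 11011
Bit 2 of A is 1, so AND-ing with the mask clears it to 0.
  10101
& 11011
-------
  10001

Answer: 10001 (17)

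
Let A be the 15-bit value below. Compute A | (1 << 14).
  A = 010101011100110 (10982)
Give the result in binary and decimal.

Mask = 1 << 14 = 100000000000000
Bit 14 of A is 0, so OR-ing with the mask flips it to 1.
  010101011100110
| 100000000000000
-----------------
  110101011100110

Answer: 110101011100110 (27366)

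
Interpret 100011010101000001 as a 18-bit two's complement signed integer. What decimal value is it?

MSB is 1, so the value is negative. Find the magnitude:
1. Invert bits:  011100101010111110
2. Add 1:        011100101010111111  = 117439
3. Apply sign:   -117439

Answer: -117439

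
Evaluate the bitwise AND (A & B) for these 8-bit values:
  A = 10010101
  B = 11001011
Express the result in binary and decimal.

Apply & to each column (1 only where both bits are 1):
  10010101
& 11001011
----------
  10000001

Answer: 10000001 (129)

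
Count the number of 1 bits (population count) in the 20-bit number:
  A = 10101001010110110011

10101001010110110011
1-bits at positions (from bit 0 = LSB): 0, 1, 4, 5, 7, 8, 10, 12, 15, 17, 19
Count = 11

Answer: 11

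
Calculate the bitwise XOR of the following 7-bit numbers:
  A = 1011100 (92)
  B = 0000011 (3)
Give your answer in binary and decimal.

Apply ^ to each column (1 where bits differ):
  1011100
^ 0000011
---------
  1011111

Answer: 1011111 (95)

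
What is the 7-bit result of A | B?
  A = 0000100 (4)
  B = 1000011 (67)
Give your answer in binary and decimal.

Apply | to each column (1 where either bit is 1):
  0000100
| 1000011
---------
  1000111

Answer: 1000111 (71)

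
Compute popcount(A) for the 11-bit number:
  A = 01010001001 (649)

01010001001
1-bits at positions (from bit 0 = LSB): 0, 3, 7, 9
Count = 4

Answer: 4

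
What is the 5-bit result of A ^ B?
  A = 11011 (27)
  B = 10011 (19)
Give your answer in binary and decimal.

Apply ^ to each column (1 where bits differ):
  11011
^ 10011
-------
  01000

Answer: 01000 (8)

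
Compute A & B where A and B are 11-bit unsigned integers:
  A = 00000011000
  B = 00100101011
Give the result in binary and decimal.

Apply & to each column (1 only where both bits are 1):
  00000011000
& 00100101011
-------------
  00000001000

Answer: 00000001000 (8)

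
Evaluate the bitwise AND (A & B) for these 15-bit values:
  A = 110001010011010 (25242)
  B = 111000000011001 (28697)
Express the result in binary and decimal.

Apply & to each column (1 only where both bits are 1):
  110001010011010
& 111000000011001
-----------------
  110000000011000

Answer: 110000000011000 (24600)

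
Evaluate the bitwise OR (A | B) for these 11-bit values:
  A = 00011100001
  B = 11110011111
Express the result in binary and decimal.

Apply | to each column (1 where either bit is 1):
  00011100001
| 11110011111
-------------
  11111111111

Answer: 11111111111 (2047)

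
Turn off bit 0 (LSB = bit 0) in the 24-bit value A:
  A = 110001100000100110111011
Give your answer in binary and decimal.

Mask = ~(1 << 0) = 111111111111111111111110
Bit 0 of A is 1, so AND-ing with the mask clears it to 0.
  110001100000100110111011
& 111111111111111111111110
--------------------------
  110001100000100110111010

Answer: 110001100000100110111010 (12978618)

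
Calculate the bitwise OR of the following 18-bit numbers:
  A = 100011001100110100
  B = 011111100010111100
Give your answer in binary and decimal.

Apply | to each column (1 where either bit is 1):
  100011001100110100
| 011111100010111100
--------------------
  111111101110111100

Answer: 111111101110111100 (261052)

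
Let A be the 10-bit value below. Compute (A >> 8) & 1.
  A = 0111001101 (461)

Bit 8 is the 9th from the right.
  0111001101
   ^
That bit is 1.

Answer: 1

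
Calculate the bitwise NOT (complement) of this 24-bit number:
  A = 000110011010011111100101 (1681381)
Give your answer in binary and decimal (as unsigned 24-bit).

Flip each bit (0->1, 1->0):
  000110011010011111100101
  111001100101100000011010

Answer: 111001100101100000011010 (15095834)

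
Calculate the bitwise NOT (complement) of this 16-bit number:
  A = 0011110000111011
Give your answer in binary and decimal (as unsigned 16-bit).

Flip each bit (0->1, 1->0):
  0011110000111011
  1100001111000100

Answer: 1100001111000100 (50116)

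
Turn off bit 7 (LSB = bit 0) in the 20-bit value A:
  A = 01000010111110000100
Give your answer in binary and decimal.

Mask = ~(1 << 7) = 11111111111101111111
Bit 7 of A is 1, so AND-ing with the mask clears it to 0.
  01000010111110000100
& 11111111111101111111
----------------------
  01000010111100000100

Answer: 01000010111100000100 (274180)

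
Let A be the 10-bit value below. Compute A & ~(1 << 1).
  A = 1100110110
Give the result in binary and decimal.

Mask = ~(1 << 1) = 1111111101
Bit 1 of A is 1, so AND-ing with the mask clears it to 0.
  1100110110
& 1111111101
------------
  1100110100

Answer: 1100110100 (820)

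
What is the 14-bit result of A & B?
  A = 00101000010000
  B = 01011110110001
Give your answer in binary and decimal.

Apply & to each column (1 only where both bits are 1):
  00101000010000
& 01011110110001
----------------
  00001000010000

Answer: 00001000010000 (528)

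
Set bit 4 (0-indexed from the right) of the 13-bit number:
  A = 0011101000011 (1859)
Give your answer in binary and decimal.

Mask = 1 << 4 = 0000000010000
Bit 4 of A is 0, so OR-ing with the mask flips it to 1.
  0011101000011
| 0000000010000
---------------
  0011101010011

Answer: 0011101010011 (1875)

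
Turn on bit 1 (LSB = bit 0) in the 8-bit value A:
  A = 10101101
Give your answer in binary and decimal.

Mask = 1 << 1 = 00000010
Bit 1 of A is 0, so OR-ing with the mask flips it to 1.
  10101101
| 00000010
----------
  10101111

Answer: 10101111 (175)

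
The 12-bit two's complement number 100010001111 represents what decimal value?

MSB is 1, so the value is negative. Find the magnitude:
1. Invert bits:  011101110000
2. Add 1:        011101110001  = 1905
3. Apply sign:   -1905

Answer: -1905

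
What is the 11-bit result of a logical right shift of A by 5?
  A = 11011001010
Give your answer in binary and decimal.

Logical shift right by 5: drop the bottom 5 bit(s), prepend 5 zero(s) on the left.
  11011001010  ->  keep [110110], discard [01010], prepend 00000
= 00000110110

Answer: 00000110110 (54)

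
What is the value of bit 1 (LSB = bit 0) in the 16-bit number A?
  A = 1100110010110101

Bit 1 is the 2nd from the right.
  1100110010110101
                ^
That bit is 0.

Answer: 0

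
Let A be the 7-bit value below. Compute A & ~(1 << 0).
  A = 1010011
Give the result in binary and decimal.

Mask = ~(1 << 0) = 1111110
Bit 0 of A is 1, so AND-ing with the mask clears it to 0.
  1010011
& 1111110
---------
  1010010

Answer: 1010010 (82)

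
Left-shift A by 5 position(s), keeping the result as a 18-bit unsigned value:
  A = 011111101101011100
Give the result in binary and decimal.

Shift left by 5: drop the top 5 bit(s), append 5 zero(s) on the right.
  011111101101011100  ->  discard [01111], keep [1101101011100], append 00000
= 110110101110000000

Answer: 110110101110000000 (224128)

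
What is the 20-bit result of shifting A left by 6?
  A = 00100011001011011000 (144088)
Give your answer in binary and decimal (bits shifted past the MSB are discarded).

Shift left by 6: drop the top 6 bit(s), append 6 zero(s) on the right.
  00100011001011011000  ->  discard [001000], keep [11001011011000], append 000000
= 11001011011000000000

Answer: 11001011011000000000 (833024)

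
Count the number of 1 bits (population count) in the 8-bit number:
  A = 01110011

01110011
1-bits at positions (from bit 0 = LSB): 0, 1, 4, 5, 6
Count = 5

Answer: 5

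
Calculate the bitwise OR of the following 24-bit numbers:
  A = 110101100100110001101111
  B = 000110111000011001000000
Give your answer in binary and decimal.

Apply | to each column (1 where either bit is 1):
  110101100100110001101111
| 000110111000011001000000
--------------------------
  110111111100111001101111

Answer: 110111111100111001101111 (14667375)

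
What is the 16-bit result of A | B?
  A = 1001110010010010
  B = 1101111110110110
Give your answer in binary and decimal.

Apply | to each column (1 where either bit is 1):
  1001110010010010
| 1101111110110110
------------------
  1101111110110110

Answer: 1101111110110110 (57270)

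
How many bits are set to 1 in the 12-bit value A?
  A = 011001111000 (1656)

011001111000
1-bits at positions (from bit 0 = LSB): 3, 4, 5, 6, 9, 10
Count = 6

Answer: 6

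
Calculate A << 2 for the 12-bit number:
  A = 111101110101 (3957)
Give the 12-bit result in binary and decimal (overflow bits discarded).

Shift left by 2: drop the top 2 bit(s), append 2 zero(s) on the right.
  111101110101  ->  discard [11], keep [1101110101], append 00
= 110111010100

Answer: 110111010100 (3540)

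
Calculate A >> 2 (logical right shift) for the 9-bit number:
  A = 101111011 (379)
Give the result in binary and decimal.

Logical shift right by 2: drop the bottom 2 bit(s), prepend 2 zero(s) on the left.
  101111011  ->  keep [1011110], discard [11], prepend 00
= 001011110

Answer: 001011110 (94)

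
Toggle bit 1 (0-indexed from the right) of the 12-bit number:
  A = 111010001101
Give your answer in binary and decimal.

Mask = 1 << 1 = 000000000010
Bit 1 of A is 0; XOR with the mask flips it to 1.
  111010001101
^ 000000000010
--------------
  111010001111

Answer: 111010001111 (3727)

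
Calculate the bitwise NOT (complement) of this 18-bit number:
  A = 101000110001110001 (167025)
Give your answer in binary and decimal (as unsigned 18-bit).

Flip each bit (0->1, 1->0):
  101000110001110001
  010111001110001110

Answer: 010111001110001110 (95118)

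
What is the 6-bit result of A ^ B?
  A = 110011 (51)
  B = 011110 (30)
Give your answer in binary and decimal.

Apply ^ to each column (1 where bits differ):
  110011
^ 011110
--------
  101101

Answer: 101101 (45)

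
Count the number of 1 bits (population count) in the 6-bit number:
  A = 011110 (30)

011110
1-bits at positions (from bit 0 = LSB): 1, 2, 3, 4
Count = 4

Answer: 4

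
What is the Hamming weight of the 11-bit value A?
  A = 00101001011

00101001011
1-bits at positions (from bit 0 = LSB): 0, 1, 3, 6, 8
Count = 5

Answer: 5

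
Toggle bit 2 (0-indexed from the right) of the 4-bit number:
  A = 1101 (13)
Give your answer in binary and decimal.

Mask = 1 << 2 = 0100
Bit 2 of A is 1; XOR with the mask flips it to 0.
  1101
^ 0100
------
  1001

Answer: 1001 (9)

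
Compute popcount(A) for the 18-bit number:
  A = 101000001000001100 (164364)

101000001000001100
1-bits at positions (from bit 0 = LSB): 2, 3, 9, 15, 17
Count = 5

Answer: 5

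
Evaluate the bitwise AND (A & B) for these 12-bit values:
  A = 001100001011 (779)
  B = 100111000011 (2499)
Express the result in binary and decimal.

Apply & to each column (1 only where both bits are 1):
  001100001011
& 100111000011
--------------
  000100000011

Answer: 000100000011 (259)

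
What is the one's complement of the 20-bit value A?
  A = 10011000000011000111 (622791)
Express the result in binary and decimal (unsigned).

Flip each bit (0->1, 1->0):
  10011000000011000111
  01100111111100111000

Answer: 01100111111100111000 (425784)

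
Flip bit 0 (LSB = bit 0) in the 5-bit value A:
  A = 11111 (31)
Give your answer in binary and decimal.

Mask = 1 << 0 = 00001
Bit 0 of A is 1; XOR with the mask flips it to 0.
  11111
^ 00001
-------
  11110

Answer: 11110 (30)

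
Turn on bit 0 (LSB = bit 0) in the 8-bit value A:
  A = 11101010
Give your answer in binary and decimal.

Mask = 1 << 0 = 00000001
Bit 0 of A is 0, so OR-ing with the mask flips it to 1.
  11101010
| 00000001
----------
  11101011

Answer: 11101011 (235)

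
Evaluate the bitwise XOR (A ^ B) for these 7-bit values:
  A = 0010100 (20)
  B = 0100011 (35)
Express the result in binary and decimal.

Apply ^ to each column (1 where bits differ):
  0010100
^ 0100011
---------
  0110111

Answer: 0110111 (55)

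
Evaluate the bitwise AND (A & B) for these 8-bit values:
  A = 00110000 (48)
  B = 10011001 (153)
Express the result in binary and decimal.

Apply & to each column (1 only where both bits are 1):
  00110000
& 10011001
----------
  00010000

Answer: 00010000 (16)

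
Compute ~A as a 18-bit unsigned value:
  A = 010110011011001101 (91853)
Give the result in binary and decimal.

Flip each bit (0->1, 1->0):
  010110011011001101
  101001100100110010

Answer: 101001100100110010 (170290)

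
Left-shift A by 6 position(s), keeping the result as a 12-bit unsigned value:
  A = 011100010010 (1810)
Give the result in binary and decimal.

Shift left by 6: drop the top 6 bit(s), append 6 zero(s) on the right.
  011100010010  ->  discard [011100], keep [010010], append 000000
= 010010000000

Answer: 010010000000 (1152)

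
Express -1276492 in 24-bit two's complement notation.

1. Binary of +1276492:  000100110111101001001100
2. Invert bits:     111011001000010110110011
3. Add 1:           111011001000010110110100

Answer: 111011001000010110110100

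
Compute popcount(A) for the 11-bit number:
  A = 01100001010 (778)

01100001010
1-bits at positions (from bit 0 = LSB): 1, 3, 8, 9
Count = 4

Answer: 4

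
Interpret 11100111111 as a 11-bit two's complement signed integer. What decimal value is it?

MSB is 1, so the value is negative. Find the magnitude:
1. Invert bits:  00011000000
2. Add 1:        00011000001  = 193
3. Apply sign:   -193

Answer: -193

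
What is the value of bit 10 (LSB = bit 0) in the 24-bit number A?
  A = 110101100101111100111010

Bit 10 is the 11th from the right.
  110101100101111100111010
               ^
That bit is 1.

Answer: 1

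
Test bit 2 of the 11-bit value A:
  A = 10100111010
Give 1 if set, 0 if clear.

Bit 2 is the 3rd from the right.
  10100111010
          ^
That bit is 0.

Answer: 0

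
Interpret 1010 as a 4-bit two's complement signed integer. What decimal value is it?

MSB is 1, so the value is negative. Find the magnitude:
1. Invert bits:  0101
2. Add 1:        0110  = 6
3. Apply sign:   -6

Answer: -6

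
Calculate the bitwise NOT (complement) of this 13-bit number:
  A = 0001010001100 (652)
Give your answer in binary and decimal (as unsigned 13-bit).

Flip each bit (0->1, 1->0):
  0001010001100
  1110101110011

Answer: 1110101110011 (7539)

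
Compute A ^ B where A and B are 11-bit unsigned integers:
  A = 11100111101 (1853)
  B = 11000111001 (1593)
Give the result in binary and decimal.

Apply ^ to each column (1 where bits differ):
  11100111101
^ 11000111001
-------------
  00100000100

Answer: 00100000100 (260)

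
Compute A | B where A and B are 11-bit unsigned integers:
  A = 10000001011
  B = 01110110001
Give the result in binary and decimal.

Apply | to each column (1 where either bit is 1):
  10000001011
| 01110110001
-------------
  11110111011

Answer: 11110111011 (1979)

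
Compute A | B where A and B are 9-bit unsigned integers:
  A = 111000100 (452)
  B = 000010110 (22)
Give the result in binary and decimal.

Apply | to each column (1 where either bit is 1):
  111000100
| 000010110
-----------
  111010110

Answer: 111010110 (470)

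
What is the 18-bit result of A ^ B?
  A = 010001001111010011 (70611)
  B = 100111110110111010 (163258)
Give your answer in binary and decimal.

Apply ^ to each column (1 where bits differ):
  010001001111010011
^ 100111110110111010
--------------------
  110110111001101001

Answer: 110110111001101001 (224873)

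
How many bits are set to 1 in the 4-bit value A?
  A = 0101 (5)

0101
1-bits at positions (from bit 0 = LSB): 0, 2
Count = 2

Answer: 2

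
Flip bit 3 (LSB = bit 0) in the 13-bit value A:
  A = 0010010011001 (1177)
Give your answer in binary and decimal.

Mask = 1 << 3 = 0000000001000
Bit 3 of A is 1; XOR with the mask flips it to 0.
  0010010011001
^ 0000000001000
---------------
  0010010010001

Answer: 0010010010001 (1169)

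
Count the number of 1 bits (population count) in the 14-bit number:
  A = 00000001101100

00000001101100
1-bits at positions (from bit 0 = LSB): 2, 3, 5, 6
Count = 4

Answer: 4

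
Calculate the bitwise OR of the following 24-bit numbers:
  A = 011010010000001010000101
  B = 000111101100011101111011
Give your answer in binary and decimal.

Apply | to each column (1 where either bit is 1):
  011010010000001010000101
| 000111101100011101111011
--------------------------
  011111111100011111111111

Answer: 011111111100011111111111 (8374271)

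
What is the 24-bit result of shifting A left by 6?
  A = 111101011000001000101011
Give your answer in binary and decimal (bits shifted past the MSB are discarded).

Shift left by 6: drop the top 6 bit(s), append 6 zero(s) on the right.
  111101011000001000101011  ->  discard [111101], keep [011000001000101011], append 000000
= 011000001000101011000000

Answer: 011000001000101011000000 (6326976)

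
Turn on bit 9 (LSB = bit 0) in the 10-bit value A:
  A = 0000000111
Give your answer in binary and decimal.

Mask = 1 << 9 = 1000000000
Bit 9 of A is 0, so OR-ing with the mask flips it to 1.
  0000000111
| 1000000000
------------
  1000000111

Answer: 1000000111 (519)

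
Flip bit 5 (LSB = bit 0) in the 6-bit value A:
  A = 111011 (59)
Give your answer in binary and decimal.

Mask = 1 << 5 = 100000
Bit 5 of A is 1; XOR with the mask flips it to 0.
  111011
^ 100000
--------
  011011

Answer: 011011 (27)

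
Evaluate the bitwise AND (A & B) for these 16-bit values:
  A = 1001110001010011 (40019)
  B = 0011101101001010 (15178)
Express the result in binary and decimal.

Apply & to each column (1 only where both bits are 1):
  1001110001010011
& 0011101101001010
------------------
  0001100001000010

Answer: 0001100001000010 (6210)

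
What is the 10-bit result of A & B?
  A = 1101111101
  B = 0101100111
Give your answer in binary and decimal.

Apply & to each column (1 only where both bits are 1):
  1101111101
& 0101100111
------------
  0101100101

Answer: 0101100101 (357)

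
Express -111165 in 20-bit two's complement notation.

1. Binary of +111165:  00011011001000111101
2. Invert bits:     11100100110111000010
3. Add 1:           11100100110111000011

Answer: 11100100110111000011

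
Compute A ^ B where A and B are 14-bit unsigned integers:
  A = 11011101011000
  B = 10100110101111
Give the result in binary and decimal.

Apply ^ to each column (1 where bits differ):
  11011101011000
^ 10100110101111
----------------
  01111011110111

Answer: 01111011110111 (7927)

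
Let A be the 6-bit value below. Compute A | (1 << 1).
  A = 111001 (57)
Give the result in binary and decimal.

Mask = 1 << 1 = 000010
Bit 1 of A is 0, so OR-ing with the mask flips it to 1.
  111001
| 000010
--------
  111011

Answer: 111011 (59)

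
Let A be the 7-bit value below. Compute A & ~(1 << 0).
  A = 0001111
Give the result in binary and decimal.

Mask = ~(1 << 0) = 1111110
Bit 0 of A is 1, so AND-ing with the mask clears it to 0.
  0001111
& 1111110
---------
  0001110

Answer: 0001110 (14)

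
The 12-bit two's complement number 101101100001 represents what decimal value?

MSB is 1, so the value is negative. Find the magnitude:
1. Invert bits:  010010011110
2. Add 1:        010010011111  = 1183
3. Apply sign:   -1183

Answer: -1183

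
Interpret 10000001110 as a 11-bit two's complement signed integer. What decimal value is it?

MSB is 1, so the value is negative. Find the magnitude:
1. Invert bits:  01111110001
2. Add 1:        01111110010  = 1010
3. Apply sign:   -1010

Answer: -1010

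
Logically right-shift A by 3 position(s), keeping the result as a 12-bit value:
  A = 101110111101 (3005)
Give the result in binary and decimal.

Logical shift right by 3: drop the bottom 3 bit(s), prepend 3 zero(s) on the left.
  101110111101  ->  keep [101110111], discard [101], prepend 000
= 000101110111

Answer: 000101110111 (375)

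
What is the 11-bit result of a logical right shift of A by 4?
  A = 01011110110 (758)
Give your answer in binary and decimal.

Logical shift right by 4: drop the bottom 4 bit(s), prepend 4 zero(s) on the left.
  01011110110  ->  keep [0101111], discard [0110], prepend 0000
= 00000101111

Answer: 00000101111 (47)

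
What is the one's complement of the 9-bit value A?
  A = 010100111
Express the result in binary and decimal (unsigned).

Flip each bit (0->1, 1->0):
  010100111
  101011000

Answer: 101011000 (344)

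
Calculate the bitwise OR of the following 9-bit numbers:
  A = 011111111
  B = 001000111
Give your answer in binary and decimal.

Apply | to each column (1 where either bit is 1):
  011111111
| 001000111
-----------
  011111111

Answer: 011111111 (255)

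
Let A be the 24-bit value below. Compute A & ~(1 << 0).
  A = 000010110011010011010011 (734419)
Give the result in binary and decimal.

Mask = ~(1 << 0) = 111111111111111111111110
Bit 0 of A is 1, so AND-ing with the mask clears it to 0.
  000010110011010011010011
& 111111111111111111111110
--------------------------
  000010110011010011010010

Answer: 000010110011010011010010 (734418)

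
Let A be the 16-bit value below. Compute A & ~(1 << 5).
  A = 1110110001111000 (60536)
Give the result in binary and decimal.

Mask = ~(1 << 5) = 1111111111011111
Bit 5 of A is 1, so AND-ing with the mask clears it to 0.
  1110110001111000
& 1111111111011111
------------------
  1110110001011000

Answer: 1110110001011000 (60504)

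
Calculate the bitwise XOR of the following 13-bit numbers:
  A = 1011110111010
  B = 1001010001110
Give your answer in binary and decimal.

Apply ^ to each column (1 where bits differ):
  1011110111010
^ 1001010001110
---------------
  0010100110100

Answer: 0010100110100 (1332)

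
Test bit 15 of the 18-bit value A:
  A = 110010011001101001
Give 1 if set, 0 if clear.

Bit 15 is the 16th from the right.
  110010011001101001
    ^
That bit is 0.

Answer: 0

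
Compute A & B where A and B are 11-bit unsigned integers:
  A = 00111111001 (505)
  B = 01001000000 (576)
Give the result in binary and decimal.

Apply & to each column (1 only where both bits are 1):
  00111111001
& 01001000000
-------------
  00001000000

Answer: 00001000000 (64)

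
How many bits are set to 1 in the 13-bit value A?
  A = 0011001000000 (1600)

0011001000000
1-bits at positions (from bit 0 = LSB): 6, 9, 10
Count = 3

Answer: 3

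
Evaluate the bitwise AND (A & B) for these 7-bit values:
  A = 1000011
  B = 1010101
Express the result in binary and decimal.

Apply & to each column (1 only where both bits are 1):
  1000011
& 1010101
---------
  1000001

Answer: 1000001 (65)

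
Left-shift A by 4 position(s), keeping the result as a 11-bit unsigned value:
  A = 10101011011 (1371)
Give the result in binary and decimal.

Shift left by 4: drop the top 4 bit(s), append 4 zero(s) on the right.
  10101011011  ->  discard [1010], keep [1011011], append 0000
= 10110110000

Answer: 10110110000 (1456)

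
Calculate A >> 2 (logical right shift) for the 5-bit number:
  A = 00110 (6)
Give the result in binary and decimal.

Logical shift right by 2: drop the bottom 2 bit(s), prepend 2 zero(s) on the left.
  00110  ->  keep [001], discard [10], prepend 00
= 00001

Answer: 00001 (1)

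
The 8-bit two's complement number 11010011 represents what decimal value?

MSB is 1, so the value is negative. Find the magnitude:
1. Invert bits:  00101100
2. Add 1:        00101101  = 45
3. Apply sign:   -45

Answer: -45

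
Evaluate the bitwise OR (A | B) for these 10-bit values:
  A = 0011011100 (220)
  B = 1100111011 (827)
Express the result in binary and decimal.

Apply | to each column (1 where either bit is 1):
  0011011100
| 1100111011
------------
  1111111111

Answer: 1111111111 (1023)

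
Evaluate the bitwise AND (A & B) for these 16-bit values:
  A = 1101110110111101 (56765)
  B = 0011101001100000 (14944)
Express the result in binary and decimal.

Apply & to each column (1 only where both bits are 1):
  1101110110111101
& 0011101001100000
------------------
  0001100000100000

Answer: 0001100000100000 (6176)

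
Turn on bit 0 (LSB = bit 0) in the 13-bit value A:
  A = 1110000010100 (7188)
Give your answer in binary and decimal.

Mask = 1 << 0 = 0000000000001
Bit 0 of A is 0, so OR-ing with the mask flips it to 1.
  1110000010100
| 0000000000001
---------------
  1110000010101

Answer: 1110000010101 (7189)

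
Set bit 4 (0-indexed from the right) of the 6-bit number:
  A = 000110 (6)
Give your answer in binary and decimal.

Mask = 1 << 4 = 010000
Bit 4 of A is 0, so OR-ing with the mask flips it to 1.
  000110
| 010000
--------
  010110

Answer: 010110 (22)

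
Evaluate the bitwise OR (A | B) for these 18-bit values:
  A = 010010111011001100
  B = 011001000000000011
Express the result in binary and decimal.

Apply | to each column (1 where either bit is 1):
  010010111011001100
| 011001000000000011
--------------------
  011011111011001111

Answer: 011011111011001111 (114383)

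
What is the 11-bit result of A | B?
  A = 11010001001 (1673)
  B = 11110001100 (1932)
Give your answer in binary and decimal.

Apply | to each column (1 where either bit is 1):
  11010001001
| 11110001100
-------------
  11110001101

Answer: 11110001101 (1933)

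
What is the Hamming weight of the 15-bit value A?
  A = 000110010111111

000110010111111
1-bits at positions (from bit 0 = LSB): 0, 1, 2, 3, 4, 5, 7, 10, 11
Count = 9

Answer: 9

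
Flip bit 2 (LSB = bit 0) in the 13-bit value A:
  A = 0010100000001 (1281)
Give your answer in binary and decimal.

Mask = 1 << 2 = 0000000000100
Bit 2 of A is 0; XOR with the mask flips it to 1.
  0010100000001
^ 0000000000100
---------------
  0010100000101

Answer: 0010100000101 (1285)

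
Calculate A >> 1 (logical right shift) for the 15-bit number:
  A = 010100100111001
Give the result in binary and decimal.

Logical shift right by 1: drop the bottom 1 bit(s), prepend 1 zero(s) on the left.
  010100100111001  ->  keep [01010010011100], discard [1], prepend 0
= 001010010011100

Answer: 001010010011100 (5276)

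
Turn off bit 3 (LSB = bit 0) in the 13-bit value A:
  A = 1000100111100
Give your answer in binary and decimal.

Mask = ~(1 << 3) = 1111111110111
Bit 3 of A is 1, so AND-ing with the mask clears it to 0.
  1000100111100
& 1111111110111
---------------
  1000100110100

Answer: 1000100110100 (4404)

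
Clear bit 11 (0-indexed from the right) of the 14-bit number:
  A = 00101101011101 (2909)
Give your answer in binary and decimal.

Mask = ~(1 << 11) = 11011111111111
Bit 11 of A is 1, so AND-ing with the mask clears it to 0.
  00101101011101
& 11011111111111
----------------
  00001101011101

Answer: 00001101011101 (861)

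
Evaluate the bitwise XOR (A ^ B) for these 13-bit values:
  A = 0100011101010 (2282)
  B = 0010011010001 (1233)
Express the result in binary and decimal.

Apply ^ to each column (1 where bits differ):
  0100011101010
^ 0010011010001
---------------
  0110000111011

Answer: 0110000111011 (3131)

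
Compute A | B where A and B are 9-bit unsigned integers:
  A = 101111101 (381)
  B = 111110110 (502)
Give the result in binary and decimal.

Apply | to each column (1 where either bit is 1):
  101111101
| 111110110
-----------
  111111111

Answer: 111111111 (511)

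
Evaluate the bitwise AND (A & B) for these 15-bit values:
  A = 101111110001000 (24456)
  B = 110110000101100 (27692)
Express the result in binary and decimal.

Apply & to each column (1 only where both bits are 1):
  101111110001000
& 110110000101100
-----------------
  100110000001000

Answer: 100110000001000 (19464)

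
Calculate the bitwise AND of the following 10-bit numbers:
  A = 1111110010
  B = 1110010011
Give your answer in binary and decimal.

Apply & to each column (1 only where both bits are 1):
  1111110010
& 1110010011
------------
  1110010010

Answer: 1110010010 (914)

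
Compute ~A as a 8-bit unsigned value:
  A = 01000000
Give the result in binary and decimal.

Flip each bit (0->1, 1->0):
  01000000
  10111111

Answer: 10111111 (191)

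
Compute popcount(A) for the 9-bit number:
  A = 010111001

010111001
1-bits at positions (from bit 0 = LSB): 0, 3, 4, 5, 7
Count = 5

Answer: 5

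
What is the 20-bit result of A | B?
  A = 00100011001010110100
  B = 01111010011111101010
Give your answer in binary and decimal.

Apply | to each column (1 where either bit is 1):
  00100011001010110100
| 01111010011111101010
----------------------
  01111011011111111110

Answer: 01111011011111111110 (505854)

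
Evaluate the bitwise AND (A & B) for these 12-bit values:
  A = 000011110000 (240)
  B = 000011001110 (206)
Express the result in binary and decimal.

Apply & to each column (1 only where both bits are 1):
  000011110000
& 000011001110
--------------
  000011000000

Answer: 000011000000 (192)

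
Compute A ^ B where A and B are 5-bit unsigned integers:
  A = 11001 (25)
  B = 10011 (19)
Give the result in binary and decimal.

Apply ^ to each column (1 where bits differ):
  11001
^ 10011
-------
  01010

Answer: 01010 (10)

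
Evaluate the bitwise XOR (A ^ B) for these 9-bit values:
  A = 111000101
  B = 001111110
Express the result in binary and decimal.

Apply ^ to each column (1 where bits differ):
  111000101
^ 001111110
-----------
  110111011

Answer: 110111011 (443)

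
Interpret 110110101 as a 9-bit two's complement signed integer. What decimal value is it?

MSB is 1, so the value is negative. Find the magnitude:
1. Invert bits:  001001010
2. Add 1:        001001011  = 75
3. Apply sign:   -75

Answer: -75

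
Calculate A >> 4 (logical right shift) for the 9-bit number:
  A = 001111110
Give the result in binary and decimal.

Logical shift right by 4: drop the bottom 4 bit(s), prepend 4 zero(s) on the left.
  001111110  ->  keep [00111], discard [1110], prepend 0000
= 000000111

Answer: 000000111 (7)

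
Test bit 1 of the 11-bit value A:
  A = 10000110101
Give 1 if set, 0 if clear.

Bit 1 is the 2nd from the right.
  10000110101
           ^
That bit is 0.

Answer: 0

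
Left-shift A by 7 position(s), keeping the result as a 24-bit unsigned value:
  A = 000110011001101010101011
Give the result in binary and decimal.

Shift left by 7: drop the top 7 bit(s), append 7 zero(s) on the right.
  000110011001101010101011  ->  discard [0001100], keep [11001101010101011], append 0000000
= 110011010101010110000000

Answer: 110011010101010110000000 (13456768)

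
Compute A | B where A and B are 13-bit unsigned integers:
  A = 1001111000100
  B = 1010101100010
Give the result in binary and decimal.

Apply | to each column (1 where either bit is 1):
  1001111000100
| 1010101100010
---------------
  1011111100110

Answer: 1011111100110 (6118)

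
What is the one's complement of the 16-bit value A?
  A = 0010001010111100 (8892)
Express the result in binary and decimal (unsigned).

Flip each bit (0->1, 1->0):
  0010001010111100
  1101110101000011

Answer: 1101110101000011 (56643)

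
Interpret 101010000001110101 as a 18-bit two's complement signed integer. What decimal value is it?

MSB is 1, so the value is negative. Find the magnitude:
1. Invert bits:  010101111110001010
2. Add 1:        010101111110001011  = 89995
3. Apply sign:   -89995

Answer: -89995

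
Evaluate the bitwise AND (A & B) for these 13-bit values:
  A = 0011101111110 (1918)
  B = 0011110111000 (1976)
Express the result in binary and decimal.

Apply & to each column (1 only where both bits are 1):
  0011101111110
& 0011110111000
---------------
  0011100111000

Answer: 0011100111000 (1848)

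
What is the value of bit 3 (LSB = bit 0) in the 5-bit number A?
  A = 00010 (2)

Bit 3 is the 4th from the right.
  00010
   ^
That bit is 0.

Answer: 0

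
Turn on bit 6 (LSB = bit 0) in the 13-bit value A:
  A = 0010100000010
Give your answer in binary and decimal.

Mask = 1 << 6 = 0000001000000
Bit 6 of A is 0, so OR-ing with the mask flips it to 1.
  0010100000010
| 0000001000000
---------------
  0010101000010

Answer: 0010101000010 (1346)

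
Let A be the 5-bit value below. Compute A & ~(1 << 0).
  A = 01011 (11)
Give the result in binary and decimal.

Mask = ~(1 << 0) = 11110
Bit 0 of A is 1, so AND-ing with the mask clears it to 0.
  01011
& 11110
-------
  01010

Answer: 01010 (10)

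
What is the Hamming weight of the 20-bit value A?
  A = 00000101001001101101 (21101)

00000101001001101101
1-bits at positions (from bit 0 = LSB): 0, 2, 3, 5, 6, 9, 12, 14
Count = 8

Answer: 8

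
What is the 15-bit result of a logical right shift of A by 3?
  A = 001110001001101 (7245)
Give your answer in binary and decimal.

Logical shift right by 3: drop the bottom 3 bit(s), prepend 3 zero(s) on the left.
  001110001001101  ->  keep [001110001001], discard [101], prepend 000
= 000001110001001

Answer: 000001110001001 (905)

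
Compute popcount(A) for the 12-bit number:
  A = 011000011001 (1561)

011000011001
1-bits at positions (from bit 0 = LSB): 0, 3, 4, 9, 10
Count = 5

Answer: 5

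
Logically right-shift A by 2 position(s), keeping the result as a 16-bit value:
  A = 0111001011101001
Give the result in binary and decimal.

Logical shift right by 2: drop the bottom 2 bit(s), prepend 2 zero(s) on the left.
  0111001011101001  ->  keep [01110010111010], discard [01], prepend 00
= 0001110010111010

Answer: 0001110010111010 (7354)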